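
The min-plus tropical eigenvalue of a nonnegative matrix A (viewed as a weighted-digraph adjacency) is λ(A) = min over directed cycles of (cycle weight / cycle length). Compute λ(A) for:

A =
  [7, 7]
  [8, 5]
λ(A) = 5

Enumerate directed cycles and compute their means (weight / length). Sample:
  cycle 0 → 0: weight = 7, length = 1, mean = 7/1 ≈ 7.000
  cycle 1 → 1: weight = 5, length = 1, mean = 5/1 ≈ 5.000
  cycle 0 → 1 → 0: weight = 15, length = 2, mean = 15/2 ≈ 7.500
  cycle 1 → 0 → 1: weight = 15, length = 2, mean = 15/2 ≈ 7.500
Minimum mean = 5.000, attained e.g. along the cycle 1 → 1 with weight 5 and length 1. So λ(A) = 5/1 = 5.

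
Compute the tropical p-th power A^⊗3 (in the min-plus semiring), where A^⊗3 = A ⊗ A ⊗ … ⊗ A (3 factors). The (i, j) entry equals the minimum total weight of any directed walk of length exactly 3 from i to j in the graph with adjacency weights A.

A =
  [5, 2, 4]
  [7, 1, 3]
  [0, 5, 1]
A^⊗3 =
  [5, 4, 6]
  [4, 3, 5]
  [2, 3, 3]

Each entry (A^⊗3)_ij equals the minimum over all length-3 walks i = v_0 → v_1 → … → v_3 = j of Σ_t A[v_t][v_{t+1}]. For example, for (i, j) = (0, 2) we minimise over 9 possible intermediate vertex sequences; the minimum is 6, attained along the walk 0 → 1 → 1 → 2.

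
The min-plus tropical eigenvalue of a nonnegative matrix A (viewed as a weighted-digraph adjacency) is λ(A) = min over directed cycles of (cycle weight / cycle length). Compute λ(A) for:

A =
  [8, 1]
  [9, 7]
λ(A) = 5

Enumerate directed cycles and compute their means (weight / length). Sample:
  cycle 0 → 0: weight = 8, length = 1, mean = 8/1 ≈ 8.000
  cycle 1 → 1: weight = 7, length = 1, mean = 7/1 ≈ 7.000
  cycle 0 → 1 → 0: weight = 10, length = 2, mean = 10/2 ≈ 5.000
  cycle 1 → 0 → 1: weight = 10, length = 2, mean = 10/2 ≈ 5.000
Minimum mean = 5.000, attained e.g. along the cycle 0 → 1 → 0 with weight 10 and length 2. So λ(A) = 10/2 = 5.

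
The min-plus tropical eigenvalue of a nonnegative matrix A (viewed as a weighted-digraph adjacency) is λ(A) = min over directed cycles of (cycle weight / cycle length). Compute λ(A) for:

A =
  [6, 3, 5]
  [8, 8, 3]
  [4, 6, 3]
λ(A) = 3

Enumerate directed cycles and compute their means (weight / length). Sample:
  cycle 0 → 0: weight = 6, length = 1, mean = 6/1 ≈ 6.000
  cycle 1 → 1: weight = 8, length = 1, mean = 8/1 ≈ 8.000
  cycle 2 → 2: weight = 3, length = 1, mean = 3/1 ≈ 3.000
  cycle 0 → 1 → 0: weight = 11, length = 2, mean = 11/2 ≈ 5.500
  cycle 0 → 2 → 0: weight = 9, length = 2, mean = 9/2 ≈ 4.500
  cycle 1 → 0 → 1: weight = 11, length = 2, mean = 11/2 ≈ 5.500
Minimum mean = 3.000, attained e.g. along the cycle 2 → 2 with weight 3 and length 1. So λ(A) = 3/1 = 3.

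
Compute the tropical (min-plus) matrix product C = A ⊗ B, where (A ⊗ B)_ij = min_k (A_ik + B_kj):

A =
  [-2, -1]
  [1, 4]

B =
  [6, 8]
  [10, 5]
A ⊗ B =
  [4, 4]
  [7, 9]

Apply the min-plus product entry-by-entry:
  C[0][0] = min over k of (A[0][0] + B[0][0] = -2 + 6 = 4, A[0][1] + B[1][0] = -1 + 10 = 9) = 4 (attained at k = 0)
  C[0][1] = min over k of (A[0][0] + B[0][1] = -2 + 8 = 6, A[0][1] + B[1][1] = -1 + 5 = 4) = 4 (attained at k = 1)
  C[1][0] = min over k of (A[1][0] + B[0][0] = 1 + 6 = 7, A[1][1] + B[1][0] = 4 + 10 = 14) = 7 (attained at k = 0)
  C[1][1] = min over k of (A[1][0] + B[0][1] = 1 + 8 = 9, A[1][1] + B[1][1] = 4 + 5 = 9) = 9 (attained at k = 0)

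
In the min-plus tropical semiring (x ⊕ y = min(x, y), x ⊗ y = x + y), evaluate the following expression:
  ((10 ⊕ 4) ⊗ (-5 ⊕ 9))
((10 ⊕ 4) ⊗ (-5 ⊕ 9)) = -1

Expand innermost to outermost. Recall ⊕ takes the minimum of its arguments and ⊗ takes their sum. Working out the expression ((10 ⊕ 4) ⊗ (-5 ⊕ 9)) gives -1.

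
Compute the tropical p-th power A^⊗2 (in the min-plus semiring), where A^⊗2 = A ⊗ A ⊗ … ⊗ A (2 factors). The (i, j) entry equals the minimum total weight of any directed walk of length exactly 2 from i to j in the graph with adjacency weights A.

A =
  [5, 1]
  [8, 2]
A^⊗2 =
  [9, 3]
  [10, 4]

Each entry (A^⊗2)_ij equals the minimum over all length-2 walks i = v_0 → v_1 → … → v_2 = j of Σ_t A[v_t][v_{t+1}]. For example, for (i, j) = (0, 1) we minimise over 2 possible intermediate vertex sequences; the minimum is 3, attained along the walk 0 → 1 → 1.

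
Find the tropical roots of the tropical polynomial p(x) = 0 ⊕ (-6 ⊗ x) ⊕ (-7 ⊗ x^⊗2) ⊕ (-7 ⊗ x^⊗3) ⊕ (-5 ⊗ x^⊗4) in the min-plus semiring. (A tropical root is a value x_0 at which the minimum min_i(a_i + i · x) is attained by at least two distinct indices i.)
Roots: {-2, 0, 1, 6}

Each tropical root is a break point of the lower envelope of the lines y = a_i + i · x (there are 5 lines, with slopes 0, 1, ..., 4). Only the lines that attain the minimum somewhere contribute to roots; other lines are dominated. Here the surviving (envelope) indices are i = 4, i = 3, i = 2, i = 1, i = 0.
Intersections between consecutive envelope lines give the roots: for adjacent envelope indices i < j the intersection is x = (a_i − a_j) / (j − i). Reading off the sorted break points: {-2, 0, 1, 6}.
Verification: at each break x_0, at least two indices attain the minimum of min_i(a_i + i · x_0).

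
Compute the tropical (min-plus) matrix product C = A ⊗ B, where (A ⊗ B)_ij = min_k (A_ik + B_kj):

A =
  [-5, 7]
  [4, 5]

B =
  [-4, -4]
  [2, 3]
A ⊗ B =
  [-9, -9]
  [0, 0]

Apply the min-plus product entry-by-entry:
  C[0][0] = min over k of (A[0][0] + B[0][0] = -5 + -4 = -9, A[0][1] + B[1][0] = 7 + 2 = 9) = -9 (attained at k = 0)
  C[0][1] = min over k of (A[0][0] + B[0][1] = -5 + -4 = -9, A[0][1] + B[1][1] = 7 + 3 = 10) = -9 (attained at k = 0)
  C[1][0] = min over k of (A[1][0] + B[0][0] = 4 + -4 = 0, A[1][1] + B[1][0] = 5 + 2 = 7) = 0 (attained at k = 0)
  C[1][1] = min over k of (A[1][0] + B[0][1] = 4 + -4 = 0, A[1][1] + B[1][1] = 5 + 3 = 8) = 0 (attained at k = 0)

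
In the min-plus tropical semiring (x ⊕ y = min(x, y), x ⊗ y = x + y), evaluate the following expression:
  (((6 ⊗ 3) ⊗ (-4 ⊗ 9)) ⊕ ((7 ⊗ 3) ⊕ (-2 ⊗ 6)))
(((6 ⊗ 3) ⊗ (-4 ⊗ 9)) ⊕ ((7 ⊗ 3) ⊕ (-2 ⊗ 6))) = 4

Expand innermost to outermost. Recall ⊕ takes the minimum of its arguments and ⊗ takes their sum. Working out the expression (((6 ⊗ 3) ⊗ (-4 ⊗ 9)) ⊕ ((7 ⊗ 3) ⊕ (-2 ⊗ 6))) gives 4.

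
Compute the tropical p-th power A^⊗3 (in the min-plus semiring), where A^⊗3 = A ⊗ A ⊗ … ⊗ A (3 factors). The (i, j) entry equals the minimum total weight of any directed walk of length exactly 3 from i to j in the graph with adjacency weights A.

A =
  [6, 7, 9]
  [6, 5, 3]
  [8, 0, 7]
A^⊗3 =
  [15, 10, 12]
  [9, 8, 6]
  [11, 3, 8]

Each entry (A^⊗3)_ij equals the minimum over all length-3 walks i = v_0 → v_1 → … → v_3 = j of Σ_t A[v_t][v_{t+1}]. For example, for (i, j) = (0, 2) we minimise over 9 possible intermediate vertex sequences; the minimum is 12, attained along the walk 0 → 2 → 1 → 2.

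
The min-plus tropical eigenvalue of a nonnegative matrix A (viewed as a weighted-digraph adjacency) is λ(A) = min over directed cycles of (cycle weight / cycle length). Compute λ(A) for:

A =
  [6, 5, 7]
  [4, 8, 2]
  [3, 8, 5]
λ(A) = 10/3

Enumerate directed cycles and compute their means (weight / length). Sample:
  cycle 0 → 0: weight = 6, length = 1, mean = 6/1 ≈ 6.000
  cycle 1 → 1: weight = 8, length = 1, mean = 8/1 ≈ 8.000
  cycle 2 → 2: weight = 5, length = 1, mean = 5/1 ≈ 5.000
  cycle 0 → 1 → 0: weight = 9, length = 2, mean = 9/2 ≈ 4.500
  cycle 0 → 2 → 0: weight = 10, length = 2, mean = 10/2 ≈ 5.000
  cycle 1 → 0 → 1: weight = 9, length = 2, mean = 9/2 ≈ 4.500
Minimum mean = 3.333, attained e.g. along the cycle 0 → 1 → 2 → 0 with weight 10 and length 3. So λ(A) = 10/3 = 10/3.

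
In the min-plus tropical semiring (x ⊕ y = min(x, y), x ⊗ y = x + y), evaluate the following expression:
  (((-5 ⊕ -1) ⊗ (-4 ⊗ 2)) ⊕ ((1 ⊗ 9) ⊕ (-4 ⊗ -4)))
(((-5 ⊕ -1) ⊗ (-4 ⊗ 2)) ⊕ ((1 ⊗ 9) ⊕ (-4 ⊗ -4))) = -8

Expand innermost to outermost. Recall ⊕ takes the minimum of its arguments and ⊗ takes their sum. Working out the expression (((-5 ⊕ -1) ⊗ (-4 ⊗ 2)) ⊕ ((1 ⊗ 9) ⊕ (-4 ⊗ -4))) gives -8.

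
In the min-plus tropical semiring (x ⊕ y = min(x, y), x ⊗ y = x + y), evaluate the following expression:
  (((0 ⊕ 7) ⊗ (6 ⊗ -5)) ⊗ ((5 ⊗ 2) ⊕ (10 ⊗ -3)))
(((0 ⊕ 7) ⊗ (6 ⊗ -5)) ⊗ ((5 ⊗ 2) ⊕ (10 ⊗ -3))) = 8

Expand innermost to outermost. Recall ⊕ takes the minimum of its arguments and ⊗ takes their sum. Working out the expression (((0 ⊕ 7) ⊗ (6 ⊗ -5)) ⊗ ((5 ⊗ 2) ⊕ (10 ⊗ -3))) gives 8.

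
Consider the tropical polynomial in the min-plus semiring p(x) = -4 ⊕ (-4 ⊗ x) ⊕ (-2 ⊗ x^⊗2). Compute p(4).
p(4) = -4

A tropical monomial a ⊗ x^⊗i evaluates to a + i · x. Evaluating each term at x = 4:
  Term 0 contributes -4 + 0 · 4 = -4
  Term 1 contributes -4 + 1 · 4 = 0
  Term 2 contributes -2 + 2 · 4 = 6
p(4) = ⊕ of these = min[-4, 0, 6] = -4.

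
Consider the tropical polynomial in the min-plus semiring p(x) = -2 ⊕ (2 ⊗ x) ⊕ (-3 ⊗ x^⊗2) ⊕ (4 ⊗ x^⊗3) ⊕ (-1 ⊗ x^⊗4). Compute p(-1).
p(-1) = -5

A tropical monomial a ⊗ x^⊗i evaluates to a + i · x. Evaluating each term at x = -1:
  Term 0 contributes -2 + 0 · -1 = -2
  Term 1 contributes 2 + 1 · -1 = 1
  Term 2 contributes -3 + 2 · -1 = -5
  Term 3 contributes 4 + 3 · -1 = 1
  Term 4 contributes -1 + 4 · -1 = -5
p(-1) = ⊕ of these = min[-2, 1, -5, 1, -5] = -5.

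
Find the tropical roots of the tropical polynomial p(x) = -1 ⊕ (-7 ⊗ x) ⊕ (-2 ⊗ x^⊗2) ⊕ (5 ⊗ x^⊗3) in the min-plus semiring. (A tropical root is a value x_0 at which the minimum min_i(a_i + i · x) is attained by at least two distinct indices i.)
Roots: {-7, -5, 6}

Each tropical root is a break point of the lower envelope of the lines y = a_i + i · x (there are 4 lines, with slopes 0, 1, ..., 3). Only the lines that attain the minimum somewhere contribute to roots; other lines are dominated. Here the surviving (envelope) indices are i = 3, i = 2, i = 1, i = 0.
Intersections between consecutive envelope lines give the roots: for adjacent envelope indices i < j the intersection is x = (a_i − a_j) / (j − i). Reading off the sorted break points: {-7, -5, 6}.
Verification: at each break x_0, at least two indices attain the minimum of min_i(a_i + i · x_0).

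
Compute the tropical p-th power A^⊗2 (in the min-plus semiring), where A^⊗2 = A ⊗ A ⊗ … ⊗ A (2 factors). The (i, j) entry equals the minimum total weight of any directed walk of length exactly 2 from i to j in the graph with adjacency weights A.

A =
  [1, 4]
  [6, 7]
A^⊗2 =
  [2, 5]
  [7, 10]

Each entry (A^⊗2)_ij equals the minimum over all length-2 walks i = v_0 → v_1 → … → v_2 = j of Σ_t A[v_t][v_{t+1}]. For example, for (i, j) = (0, 1) we minimise over 2 possible intermediate vertex sequences; the minimum is 5, attained along the walk 0 → 0 → 1.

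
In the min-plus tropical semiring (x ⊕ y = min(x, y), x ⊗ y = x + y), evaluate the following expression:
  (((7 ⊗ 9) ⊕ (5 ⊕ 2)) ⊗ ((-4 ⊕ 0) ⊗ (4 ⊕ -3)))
(((7 ⊗ 9) ⊕ (5 ⊕ 2)) ⊗ ((-4 ⊕ 0) ⊗ (4 ⊕ -3))) = -5

Expand innermost to outermost. Recall ⊕ takes the minimum of its arguments and ⊗ takes their sum. Working out the expression (((7 ⊗ 9) ⊕ (5 ⊕ 2)) ⊗ ((-4 ⊕ 0) ⊗ (4 ⊕ -3))) gives -5.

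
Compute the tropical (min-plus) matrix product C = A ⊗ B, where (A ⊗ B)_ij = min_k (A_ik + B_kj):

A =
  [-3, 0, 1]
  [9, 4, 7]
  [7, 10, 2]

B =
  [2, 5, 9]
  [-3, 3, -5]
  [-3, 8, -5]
A ⊗ B =
  [-3, 2, -5]
  [1, 7, -1]
  [-1, 10, -3]

Apply the min-plus product entry-by-entry:
  C[0][0] = min over k of (A[0][0] + B[0][0] = -3 + 2 = -1, A[0][1] + B[1][0] = 0 + -3 = -3, A[0][2] + B[2][0] = 1 + -3 = -2) = -3 (attained at k = 1)
  C[0][1] = min over k of (A[0][0] + B[0][1] = -3 + 5 = 2, A[0][1] + B[1][1] = 0 + 3 = 3, A[0][2] + B[2][1] = 1 + 8 = 9) = 2 (attained at k = 0)
  C[0][2] = min over k of (A[0][0] + B[0][2] = -3 + 9 = 6, A[0][1] + B[1][2] = 0 + -5 = -5, A[0][2] + B[2][2] = 1 + -5 = -4) = -5 (attained at k = 1)
  C[1][0] = min over k of (A[1][0] + B[0][0] = 9 + 2 = 11, A[1][1] + B[1][0] = 4 + -3 = 1, A[1][2] + B[2][0] = 7 + -3 = 4) = 1 (attained at k = 1)
  C[1][1] = min over k of (A[1][0] + B[0][1] = 9 + 5 = 14, A[1][1] + B[1][1] = 4 + 3 = 7, A[1][2] + B[2][1] = 7 + 8 = 15) = 7 (attained at k = 1)
  C[1][2] = min over k of (A[1][0] + B[0][2] = 9 + 9 = 18, A[1][1] + B[1][2] = 4 + -5 = -1, A[1][2] + B[2][2] = 7 + -5 = 2) = -1 (attained at k = 1)
  C[2][0] = min over k of (A[2][0] + B[0][0] = 7 + 2 = 9, A[2][1] + B[1][0] = 10 + -3 = 7, A[2][2] + B[2][0] = 2 + -3 = -1) = -1 (attained at k = 2)
  C[2][1] = min over k of (A[2][0] + B[0][1] = 7 + 5 = 12, A[2][1] + B[1][1] = 10 + 3 = 13, A[2][2] + B[2][1] = 2 + 8 = 10) = 10 (attained at k = 2)
  C[2][2] = min over k of (A[2][0] + B[0][2] = 7 + 9 = 16, A[2][1] + B[1][2] = 10 + -5 = 5, A[2][2] + B[2][2] = 2 + -5 = -3) = -3 (attained at k = 2)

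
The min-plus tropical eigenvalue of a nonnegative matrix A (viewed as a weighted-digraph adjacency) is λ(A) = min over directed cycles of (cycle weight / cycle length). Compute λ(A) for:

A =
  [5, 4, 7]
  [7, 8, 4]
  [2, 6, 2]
λ(A) = 2

Enumerate directed cycles and compute their means (weight / length). Sample:
  cycle 0 → 0: weight = 5, length = 1, mean = 5/1 ≈ 5.000
  cycle 1 → 1: weight = 8, length = 1, mean = 8/1 ≈ 8.000
  cycle 2 → 2: weight = 2, length = 1, mean = 2/1 ≈ 2.000
  cycle 0 → 1 → 0: weight = 11, length = 2, mean = 11/2 ≈ 5.500
  cycle 0 → 2 → 0: weight = 9, length = 2, mean = 9/2 ≈ 4.500
  cycle 1 → 0 → 1: weight = 11, length = 2, mean = 11/2 ≈ 5.500
Minimum mean = 2.000, attained e.g. along the cycle 2 → 2 with weight 2 and length 1. So λ(A) = 2/1 = 2.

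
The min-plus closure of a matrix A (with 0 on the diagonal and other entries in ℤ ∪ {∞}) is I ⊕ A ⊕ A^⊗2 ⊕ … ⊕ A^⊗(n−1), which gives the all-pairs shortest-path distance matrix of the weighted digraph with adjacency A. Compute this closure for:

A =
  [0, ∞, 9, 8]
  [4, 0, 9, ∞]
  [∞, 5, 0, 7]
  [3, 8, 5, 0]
Closure =
  [0, 14, 9, 8]
  [4, 0, 9, 12]
  [9, 5, 0, 7]
  [3, 8, 5, 0]

This is the Floyd-Warshall all-pairs shortest-path computation. For each intermediate vertex k = 0, 1, …, 3, update dist[i][j] ← min(dist[i][j], dist[i][k] + dist[k][j]). The final matrix gives, for each (i, j), the minimum total weight of any directed path from i to j (possibly empty when i = j).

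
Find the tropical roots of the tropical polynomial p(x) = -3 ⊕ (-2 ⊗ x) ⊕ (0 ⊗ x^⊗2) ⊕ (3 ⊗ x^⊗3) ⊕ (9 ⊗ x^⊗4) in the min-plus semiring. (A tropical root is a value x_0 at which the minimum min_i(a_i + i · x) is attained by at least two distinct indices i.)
Roots: {-6, -3, -2, -1}

Each tropical root is a break point of the lower envelope of the lines y = a_i + i · x (there are 5 lines, with slopes 0, 1, ..., 4). Only the lines that attain the minimum somewhere contribute to roots; other lines are dominated. Here the surviving (envelope) indices are i = 4, i = 3, i = 2, i = 1, i = 0.
Intersections between consecutive envelope lines give the roots: for adjacent envelope indices i < j the intersection is x = (a_i − a_j) / (j − i). Reading off the sorted break points: {-6, -3, -2, -1}.
Verification: at each break x_0, at least two indices attain the minimum of min_i(a_i + i · x_0).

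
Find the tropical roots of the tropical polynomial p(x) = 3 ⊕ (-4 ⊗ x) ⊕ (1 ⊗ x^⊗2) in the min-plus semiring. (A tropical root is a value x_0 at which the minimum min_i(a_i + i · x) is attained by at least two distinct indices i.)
Roots: {-5, 7}

Each tropical root is a break point of the lower envelope of the lines y = a_i + i · x (there are 3 lines, with slopes 0, 1, ..., 2). Only the lines that attain the minimum somewhere contribute to roots; other lines are dominated. Here the surviving (envelope) indices are i = 2, i = 1, i = 0.
Intersections between consecutive envelope lines give the roots: for adjacent envelope indices i < j the intersection is x = (a_i − a_j) / (j − i). Reading off the sorted break points: {-5, 7}.
Verification: at each break x_0, at least two indices attain the minimum of min_i(a_i + i · x_0).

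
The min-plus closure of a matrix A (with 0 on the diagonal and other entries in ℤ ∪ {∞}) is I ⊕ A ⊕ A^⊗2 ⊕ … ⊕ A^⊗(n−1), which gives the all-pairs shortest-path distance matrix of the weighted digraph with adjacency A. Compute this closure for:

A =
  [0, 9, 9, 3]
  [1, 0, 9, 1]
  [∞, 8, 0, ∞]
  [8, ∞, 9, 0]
Closure =
  [0, 9, 9, 3]
  [1, 0, 9, 1]
  [9, 8, 0, 9]
  [8, 17, 9, 0]

This is the Floyd-Warshall all-pairs shortest-path computation. For each intermediate vertex k = 0, 1, …, 3, update dist[i][j] ← min(dist[i][j], dist[i][k] + dist[k][j]). The final matrix gives, for each (i, j), the minimum total weight of any directed path from i to j (possibly empty when i = j).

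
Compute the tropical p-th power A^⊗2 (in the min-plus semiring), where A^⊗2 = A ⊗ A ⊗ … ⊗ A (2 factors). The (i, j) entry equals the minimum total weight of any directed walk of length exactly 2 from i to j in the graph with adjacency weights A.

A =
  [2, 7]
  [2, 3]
A^⊗2 =
  [4, 9]
  [4, 6]

Each entry (A^⊗2)_ij equals the minimum over all length-2 walks i = v_0 → v_1 → … → v_2 = j of Σ_t A[v_t][v_{t+1}]. For example, for (i, j) = (0, 1) we minimise over 2 possible intermediate vertex sequences; the minimum is 9, attained along the walk 0 → 0 → 1.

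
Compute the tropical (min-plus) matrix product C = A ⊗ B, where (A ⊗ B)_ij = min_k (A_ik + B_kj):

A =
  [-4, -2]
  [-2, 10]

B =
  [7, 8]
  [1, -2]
A ⊗ B =
  [-1, -4]
  [5, 6]

Apply the min-plus product entry-by-entry:
  C[0][0] = min over k of (A[0][0] + B[0][0] = -4 + 7 = 3, A[0][1] + B[1][0] = -2 + 1 = -1) = -1 (attained at k = 1)
  C[0][1] = min over k of (A[0][0] + B[0][1] = -4 + 8 = 4, A[0][1] + B[1][1] = -2 + -2 = -4) = -4 (attained at k = 1)
  C[1][0] = min over k of (A[1][0] + B[0][0] = -2 + 7 = 5, A[1][1] + B[1][0] = 10 + 1 = 11) = 5 (attained at k = 0)
  C[1][1] = min over k of (A[1][0] + B[0][1] = -2 + 8 = 6, A[1][1] + B[1][1] = 10 + -2 = 8) = 6 (attained at k = 0)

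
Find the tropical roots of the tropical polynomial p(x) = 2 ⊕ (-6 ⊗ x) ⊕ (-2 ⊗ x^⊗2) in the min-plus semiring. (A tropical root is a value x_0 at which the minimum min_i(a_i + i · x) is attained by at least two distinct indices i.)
Roots: {-4, 8}

Each tropical root is a break point of the lower envelope of the lines y = a_i + i · x (there are 3 lines, with slopes 0, 1, ..., 2). Only the lines that attain the minimum somewhere contribute to roots; other lines are dominated. Here the surviving (envelope) indices are i = 2, i = 1, i = 0.
Intersections between consecutive envelope lines give the roots: for adjacent envelope indices i < j the intersection is x = (a_i − a_j) / (j − i). Reading off the sorted break points: {-4, 8}.
Verification: at each break x_0, at least two indices attain the minimum of min_i(a_i + i · x_0).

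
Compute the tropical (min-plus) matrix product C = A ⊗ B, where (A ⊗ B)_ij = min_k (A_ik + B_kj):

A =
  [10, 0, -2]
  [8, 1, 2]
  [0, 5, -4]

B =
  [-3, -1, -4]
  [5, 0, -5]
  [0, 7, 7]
A ⊗ B =
  [-2, 0, -5]
  [2, 1, -4]
  [-4, -1, -4]

Apply the min-plus product entry-by-entry:
  C[0][0] = min over k of (A[0][0] + B[0][0] = 10 + -3 = 7, A[0][1] + B[1][0] = 0 + 5 = 5, A[0][2] + B[2][0] = -2 + 0 = -2) = -2 (attained at k = 2)
  C[0][1] = min over k of (A[0][0] + B[0][1] = 10 + -1 = 9, A[0][1] + B[1][1] = 0 + 0 = 0, A[0][2] + B[2][1] = -2 + 7 = 5) = 0 (attained at k = 1)
  C[0][2] = min over k of (A[0][0] + B[0][2] = 10 + -4 = 6, A[0][1] + B[1][2] = 0 + -5 = -5, A[0][2] + B[2][2] = -2 + 7 = 5) = -5 (attained at k = 1)
  C[1][0] = min over k of (A[1][0] + B[0][0] = 8 + -3 = 5, A[1][1] + B[1][0] = 1 + 5 = 6, A[1][2] + B[2][0] = 2 + 0 = 2) = 2 (attained at k = 2)
  C[1][1] = min over k of (A[1][0] + B[0][1] = 8 + -1 = 7, A[1][1] + B[1][1] = 1 + 0 = 1, A[1][2] + B[2][1] = 2 + 7 = 9) = 1 (attained at k = 1)
  C[1][2] = min over k of (A[1][0] + B[0][2] = 8 + -4 = 4, A[1][1] + B[1][2] = 1 + -5 = -4, A[1][2] + B[2][2] = 2 + 7 = 9) = -4 (attained at k = 1)
  C[2][0] = min over k of (A[2][0] + B[0][0] = 0 + -3 = -3, A[2][1] + B[1][0] = 5 + 5 = 10, A[2][2] + B[2][0] = -4 + 0 = -4) = -4 (attained at k = 2)
  C[2][1] = min over k of (A[2][0] + B[0][1] = 0 + -1 = -1, A[2][1] + B[1][1] = 5 + 0 = 5, A[2][2] + B[2][1] = -4 + 7 = 3) = -1 (attained at k = 0)
  C[2][2] = min over k of (A[2][0] + B[0][2] = 0 + -4 = -4, A[2][1] + B[1][2] = 5 + -5 = 0, A[2][2] + B[2][2] = -4 + 7 = 3) = -4 (attained at k = 0)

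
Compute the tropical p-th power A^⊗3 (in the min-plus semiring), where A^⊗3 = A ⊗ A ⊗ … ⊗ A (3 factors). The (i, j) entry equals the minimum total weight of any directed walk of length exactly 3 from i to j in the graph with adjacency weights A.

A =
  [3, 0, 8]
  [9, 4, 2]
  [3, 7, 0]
A^⊗3 =
  [5, 6, 2]
  [5, 5, 2]
  [3, 3, 0]

Each entry (A^⊗3)_ij equals the minimum over all length-3 walks i = v_0 → v_1 → … → v_3 = j of Σ_t A[v_t][v_{t+1}]. For example, for (i, j) = (0, 2) we minimise over 9 possible intermediate vertex sequences; the minimum is 2, attained along the walk 0 → 1 → 2 → 2.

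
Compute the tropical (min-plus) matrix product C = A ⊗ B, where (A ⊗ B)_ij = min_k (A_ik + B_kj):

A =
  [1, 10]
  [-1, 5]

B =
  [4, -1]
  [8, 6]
A ⊗ B =
  [5, 0]
  [3, -2]

Apply the min-plus product entry-by-entry:
  C[0][0] = min over k of (A[0][0] + B[0][0] = 1 + 4 = 5, A[0][1] + B[1][0] = 10 + 8 = 18) = 5 (attained at k = 0)
  C[0][1] = min over k of (A[0][0] + B[0][1] = 1 + -1 = 0, A[0][1] + B[1][1] = 10 + 6 = 16) = 0 (attained at k = 0)
  C[1][0] = min over k of (A[1][0] + B[0][0] = -1 + 4 = 3, A[1][1] + B[1][0] = 5 + 8 = 13) = 3 (attained at k = 0)
  C[1][1] = min over k of (A[1][0] + B[0][1] = -1 + -1 = -2, A[1][1] + B[1][1] = 5 + 6 = 11) = -2 (attained at k = 0)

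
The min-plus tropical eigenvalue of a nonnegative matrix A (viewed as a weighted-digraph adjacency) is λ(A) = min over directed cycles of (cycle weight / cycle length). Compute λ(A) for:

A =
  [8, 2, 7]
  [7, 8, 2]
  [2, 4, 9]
λ(A) = 2

Enumerate directed cycles and compute their means (weight / length). Sample:
  cycle 0 → 0: weight = 8, length = 1, mean = 8/1 ≈ 8.000
  cycle 1 → 1: weight = 8, length = 1, mean = 8/1 ≈ 8.000
  cycle 2 → 2: weight = 9, length = 1, mean = 9/1 ≈ 9.000
  cycle 0 → 1 → 0: weight = 9, length = 2, mean = 9/2 ≈ 4.500
  cycle 0 → 2 → 0: weight = 9, length = 2, mean = 9/2 ≈ 4.500
  cycle 1 → 0 → 1: weight = 9, length = 2, mean = 9/2 ≈ 4.500
Minimum mean = 2.000, attained e.g. along the cycle 0 → 1 → 2 → 0 with weight 6 and length 3. So λ(A) = 6/3 = 2.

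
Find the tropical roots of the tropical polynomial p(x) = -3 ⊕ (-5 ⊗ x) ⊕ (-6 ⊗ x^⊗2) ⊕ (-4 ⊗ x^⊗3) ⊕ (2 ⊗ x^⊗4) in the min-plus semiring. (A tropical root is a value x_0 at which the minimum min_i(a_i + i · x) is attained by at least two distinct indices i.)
Roots: {-6, -2, 1, 2}

Each tropical root is a break point of the lower envelope of the lines y = a_i + i · x (there are 5 lines, with slopes 0, 1, ..., 4). Only the lines that attain the minimum somewhere contribute to roots; other lines are dominated. Here the surviving (envelope) indices are i = 4, i = 3, i = 2, i = 1, i = 0.
Intersections between consecutive envelope lines give the roots: for adjacent envelope indices i < j the intersection is x = (a_i − a_j) / (j − i). Reading off the sorted break points: {-6, -2, 1, 2}.
Verification: at each break x_0, at least two indices attain the minimum of min_i(a_i + i · x_0).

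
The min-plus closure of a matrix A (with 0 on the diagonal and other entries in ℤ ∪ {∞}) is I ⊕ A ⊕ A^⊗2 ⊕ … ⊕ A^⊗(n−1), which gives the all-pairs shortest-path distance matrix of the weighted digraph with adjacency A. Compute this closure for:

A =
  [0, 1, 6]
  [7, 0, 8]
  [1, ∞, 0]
Closure =
  [0, 1, 6]
  [7, 0, 8]
  [1, 2, 0]

This is the Floyd-Warshall all-pairs shortest-path computation. For each intermediate vertex k = 0, 1, …, 2, update dist[i][j] ← min(dist[i][j], dist[i][k] + dist[k][j]). The final matrix gives, for each (i, j), the minimum total weight of any directed path from i to j (possibly empty when i = j).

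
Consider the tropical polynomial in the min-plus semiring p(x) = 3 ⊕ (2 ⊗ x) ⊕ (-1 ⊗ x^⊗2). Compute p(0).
p(0) = -1

A tropical monomial a ⊗ x^⊗i evaluates to a + i · x. Evaluating each term at x = 0:
  Term 0 contributes 3 + 0 · 0 = 3
  Term 1 contributes 2 + 1 · 0 = 2
  Term 2 contributes -1 + 2 · 0 = -1
p(0) = ⊕ of these = min[3, 2, -1] = -1.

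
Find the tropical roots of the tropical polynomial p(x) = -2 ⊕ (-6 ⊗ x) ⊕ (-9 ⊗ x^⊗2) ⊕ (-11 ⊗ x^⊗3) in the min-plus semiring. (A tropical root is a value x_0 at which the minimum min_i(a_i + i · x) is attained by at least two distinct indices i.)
Roots: {2, 3, 4}

Each tropical root is a break point of the lower envelope of the lines y = a_i + i · x (there are 4 lines, with slopes 0, 1, ..., 3). Only the lines that attain the minimum somewhere contribute to roots; other lines are dominated. Here the surviving (envelope) indices are i = 3, i = 2, i = 1, i = 0.
Intersections between consecutive envelope lines give the roots: for adjacent envelope indices i < j the intersection is x = (a_i − a_j) / (j − i). Reading off the sorted break points: {2, 3, 4}.
Verification: at each break x_0, at least two indices attain the minimum of min_i(a_i + i · x_0).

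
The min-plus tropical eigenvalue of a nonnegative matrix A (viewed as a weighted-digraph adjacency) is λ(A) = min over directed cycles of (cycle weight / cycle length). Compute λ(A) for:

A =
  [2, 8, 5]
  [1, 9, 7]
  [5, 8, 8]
λ(A) = 2

Enumerate directed cycles and compute their means (weight / length). Sample:
  cycle 0 → 0: weight = 2, length = 1, mean = 2/1 ≈ 2.000
  cycle 1 → 1: weight = 9, length = 1, mean = 9/1 ≈ 9.000
  cycle 2 → 2: weight = 8, length = 1, mean = 8/1 ≈ 8.000
  cycle 0 → 1 → 0: weight = 9, length = 2, mean = 9/2 ≈ 4.500
  cycle 0 → 2 → 0: weight = 10, length = 2, mean = 10/2 ≈ 5.000
  cycle 1 → 0 → 1: weight = 9, length = 2, mean = 9/2 ≈ 4.500
Minimum mean = 2.000, attained e.g. along the cycle 0 → 0 with weight 2 and length 1. So λ(A) = 2/1 = 2.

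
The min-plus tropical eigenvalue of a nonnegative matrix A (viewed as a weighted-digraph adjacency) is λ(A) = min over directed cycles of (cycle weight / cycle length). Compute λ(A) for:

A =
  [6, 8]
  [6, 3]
λ(A) = 3

Enumerate directed cycles and compute their means (weight / length). Sample:
  cycle 0 → 0: weight = 6, length = 1, mean = 6/1 ≈ 6.000
  cycle 1 → 1: weight = 3, length = 1, mean = 3/1 ≈ 3.000
  cycle 0 → 1 → 0: weight = 14, length = 2, mean = 14/2 ≈ 7.000
  cycle 1 → 0 → 1: weight = 14, length = 2, mean = 14/2 ≈ 7.000
Minimum mean = 3.000, attained e.g. along the cycle 1 → 1 with weight 3 and length 1. So λ(A) = 3/1 = 3.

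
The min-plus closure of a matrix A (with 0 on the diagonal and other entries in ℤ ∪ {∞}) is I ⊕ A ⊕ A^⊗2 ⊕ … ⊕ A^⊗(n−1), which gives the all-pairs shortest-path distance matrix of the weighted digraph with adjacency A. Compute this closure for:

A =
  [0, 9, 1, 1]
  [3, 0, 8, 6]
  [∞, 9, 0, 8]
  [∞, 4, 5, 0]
Closure =
  [0, 5, 1, 1]
  [3, 0, 4, 4]
  [12, 9, 0, 8]
  [7, 4, 5, 0]

This is the Floyd-Warshall all-pairs shortest-path computation. For each intermediate vertex k = 0, 1, …, 3, update dist[i][j] ← min(dist[i][j], dist[i][k] + dist[k][j]). The final matrix gives, for each (i, j), the minimum total weight of any directed path from i to j (possibly empty when i = j).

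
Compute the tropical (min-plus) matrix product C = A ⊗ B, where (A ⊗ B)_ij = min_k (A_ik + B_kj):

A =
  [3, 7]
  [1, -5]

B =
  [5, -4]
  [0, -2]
A ⊗ B =
  [7, -1]
  [-5, -7]

Apply the min-plus product entry-by-entry:
  C[0][0] = min over k of (A[0][0] + B[0][0] = 3 + 5 = 8, A[0][1] + B[1][0] = 7 + 0 = 7) = 7 (attained at k = 1)
  C[0][1] = min over k of (A[0][0] + B[0][1] = 3 + -4 = -1, A[0][1] + B[1][1] = 7 + -2 = 5) = -1 (attained at k = 0)
  C[1][0] = min over k of (A[1][0] + B[0][0] = 1 + 5 = 6, A[1][1] + B[1][0] = -5 + 0 = -5) = -5 (attained at k = 1)
  C[1][1] = min over k of (A[1][0] + B[0][1] = 1 + -4 = -3, A[1][1] + B[1][1] = -5 + -2 = -7) = -7 (attained at k = 1)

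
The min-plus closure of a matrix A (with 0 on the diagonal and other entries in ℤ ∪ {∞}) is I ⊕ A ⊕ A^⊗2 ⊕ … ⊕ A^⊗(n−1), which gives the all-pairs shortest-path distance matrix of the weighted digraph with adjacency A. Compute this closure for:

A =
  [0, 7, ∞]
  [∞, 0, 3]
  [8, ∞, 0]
Closure =
  [0, 7, 10]
  [11, 0, 3]
  [8, 15, 0]

This is the Floyd-Warshall all-pairs shortest-path computation. For each intermediate vertex k = 0, 1, …, 2, update dist[i][j] ← min(dist[i][j], dist[i][k] + dist[k][j]). The final matrix gives, for each (i, j), the minimum total weight of any directed path from i to j (possibly empty when i = j).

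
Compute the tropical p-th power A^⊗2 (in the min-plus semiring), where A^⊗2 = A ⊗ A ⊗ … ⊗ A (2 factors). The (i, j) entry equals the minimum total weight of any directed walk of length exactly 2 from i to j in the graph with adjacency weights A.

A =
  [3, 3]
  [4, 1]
A^⊗2 =
  [6, 4]
  [5, 2]

Each entry (A^⊗2)_ij equals the minimum over all length-2 walks i = v_0 → v_1 → … → v_2 = j of Σ_t A[v_t][v_{t+1}]. For example, for (i, j) = (0, 1) we minimise over 2 possible intermediate vertex sequences; the minimum is 4, attained along the walk 0 → 1 → 1.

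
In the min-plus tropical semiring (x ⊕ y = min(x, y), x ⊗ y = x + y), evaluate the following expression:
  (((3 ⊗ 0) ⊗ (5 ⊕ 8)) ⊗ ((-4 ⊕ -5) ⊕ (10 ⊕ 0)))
(((3 ⊗ 0) ⊗ (5 ⊕ 8)) ⊗ ((-4 ⊕ -5) ⊕ (10 ⊕ 0))) = 3

Expand innermost to outermost. Recall ⊕ takes the minimum of its arguments and ⊗ takes their sum. Working out the expression (((3 ⊗ 0) ⊗ (5 ⊕ 8)) ⊗ ((-4 ⊕ -5) ⊕ (10 ⊕ 0))) gives 3.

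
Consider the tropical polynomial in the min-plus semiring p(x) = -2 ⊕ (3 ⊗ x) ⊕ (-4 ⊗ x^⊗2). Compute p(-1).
p(-1) = -6

A tropical monomial a ⊗ x^⊗i evaluates to a + i · x. Evaluating each term at x = -1:
  Term 0 contributes -2 + 0 · -1 = -2
  Term 1 contributes 3 + 1 · -1 = 2
  Term 2 contributes -4 + 2 · -1 = -6
p(-1) = ⊕ of these = min[-2, 2, -6] = -6.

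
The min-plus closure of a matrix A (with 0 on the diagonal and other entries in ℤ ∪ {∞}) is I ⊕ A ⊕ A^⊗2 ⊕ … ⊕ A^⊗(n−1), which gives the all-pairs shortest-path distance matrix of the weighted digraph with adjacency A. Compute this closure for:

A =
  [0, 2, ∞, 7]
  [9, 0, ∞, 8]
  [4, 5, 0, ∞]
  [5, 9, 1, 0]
Closure =
  [0, 2, 8, 7]
  [9, 0, 9, 8]
  [4, 5, 0, 11]
  [5, 6, 1, 0]

This is the Floyd-Warshall all-pairs shortest-path computation. For each intermediate vertex k = 0, 1, …, 3, update dist[i][j] ← min(dist[i][j], dist[i][k] + dist[k][j]). The final matrix gives, for each (i, j), the minimum total weight of any directed path from i to j (possibly empty when i = j).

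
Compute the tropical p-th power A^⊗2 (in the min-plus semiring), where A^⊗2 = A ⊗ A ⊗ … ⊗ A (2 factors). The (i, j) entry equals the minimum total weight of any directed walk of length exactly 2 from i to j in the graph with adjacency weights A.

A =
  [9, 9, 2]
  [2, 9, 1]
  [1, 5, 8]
A^⊗2 =
  [3, 7, 10]
  [2, 6, 4]
  [7, 10, 3]

Each entry (A^⊗2)_ij equals the minimum over all length-2 walks i = v_0 → v_1 → … → v_2 = j of Σ_t A[v_t][v_{t+1}]. For example, for (i, j) = (0, 2) we minimise over 3 possible intermediate vertex sequences; the minimum is 10, attained along the walk 0 → 1 → 2.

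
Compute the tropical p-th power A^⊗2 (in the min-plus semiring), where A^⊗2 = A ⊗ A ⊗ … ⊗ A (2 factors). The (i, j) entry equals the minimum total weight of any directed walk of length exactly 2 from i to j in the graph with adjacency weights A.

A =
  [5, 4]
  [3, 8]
A^⊗2 =
  [7, 9]
  [8, 7]

Each entry (A^⊗2)_ij equals the minimum over all length-2 walks i = v_0 → v_1 → … → v_2 = j of Σ_t A[v_t][v_{t+1}]. For example, for (i, j) = (0, 1) we minimise over 2 possible intermediate vertex sequences; the minimum is 9, attained along the walk 0 → 0 → 1.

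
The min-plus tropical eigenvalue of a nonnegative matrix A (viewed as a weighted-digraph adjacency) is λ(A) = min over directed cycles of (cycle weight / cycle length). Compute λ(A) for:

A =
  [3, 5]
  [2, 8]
λ(A) = 3

Enumerate directed cycles and compute their means (weight / length). Sample:
  cycle 0 → 0: weight = 3, length = 1, mean = 3/1 ≈ 3.000
  cycle 1 → 1: weight = 8, length = 1, mean = 8/1 ≈ 8.000
  cycle 0 → 1 → 0: weight = 7, length = 2, mean = 7/2 ≈ 3.500
  cycle 1 → 0 → 1: weight = 7, length = 2, mean = 7/2 ≈ 3.500
Minimum mean = 3.000, attained e.g. along the cycle 0 → 0 with weight 3 and length 1. So λ(A) = 3/1 = 3.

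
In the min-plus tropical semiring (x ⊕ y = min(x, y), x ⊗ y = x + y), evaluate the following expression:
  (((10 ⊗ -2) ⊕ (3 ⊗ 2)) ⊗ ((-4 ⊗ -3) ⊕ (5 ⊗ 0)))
(((10 ⊗ -2) ⊕ (3 ⊗ 2)) ⊗ ((-4 ⊗ -3) ⊕ (5 ⊗ 0))) = -2

Expand innermost to outermost. Recall ⊕ takes the minimum of its arguments and ⊗ takes their sum. Working out the expression (((10 ⊗ -2) ⊕ (3 ⊗ 2)) ⊗ ((-4 ⊗ -3) ⊕ (5 ⊗ 0))) gives -2.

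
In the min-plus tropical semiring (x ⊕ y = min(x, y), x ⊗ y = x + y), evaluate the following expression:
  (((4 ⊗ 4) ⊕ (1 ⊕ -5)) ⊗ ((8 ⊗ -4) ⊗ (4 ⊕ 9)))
(((4 ⊗ 4) ⊕ (1 ⊕ -5)) ⊗ ((8 ⊗ -4) ⊗ (4 ⊕ 9))) = 3

Expand innermost to outermost. Recall ⊕ takes the minimum of its arguments and ⊗ takes their sum. Working out the expression (((4 ⊗ 4) ⊕ (1 ⊕ -5)) ⊗ ((8 ⊗ -4) ⊗ (4 ⊕ 9))) gives 3.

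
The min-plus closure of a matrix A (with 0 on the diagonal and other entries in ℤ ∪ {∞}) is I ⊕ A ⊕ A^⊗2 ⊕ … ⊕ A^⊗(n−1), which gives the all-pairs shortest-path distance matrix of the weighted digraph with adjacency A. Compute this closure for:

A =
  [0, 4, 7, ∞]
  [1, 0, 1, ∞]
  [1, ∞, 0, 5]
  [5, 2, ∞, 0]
Closure =
  [0, 4, 5, 10]
  [1, 0, 1, 6]
  [1, 5, 0, 5]
  [3, 2, 3, 0]

This is the Floyd-Warshall all-pairs shortest-path computation. For each intermediate vertex k = 0, 1, …, 3, update dist[i][j] ← min(dist[i][j], dist[i][k] + dist[k][j]). The final matrix gives, for each (i, j), the minimum total weight of any directed path from i to j (possibly empty when i = j).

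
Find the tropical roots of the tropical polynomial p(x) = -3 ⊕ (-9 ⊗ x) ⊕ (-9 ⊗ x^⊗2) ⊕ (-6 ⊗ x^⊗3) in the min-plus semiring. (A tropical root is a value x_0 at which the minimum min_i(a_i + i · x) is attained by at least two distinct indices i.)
Roots: {-3, 0, 6}

Each tropical root is a break point of the lower envelope of the lines y = a_i + i · x (there are 4 lines, with slopes 0, 1, ..., 3). Only the lines that attain the minimum somewhere contribute to roots; other lines are dominated. Here the surviving (envelope) indices are i = 3, i = 2, i = 1, i = 0.
Intersections between consecutive envelope lines give the roots: for adjacent envelope indices i < j the intersection is x = (a_i − a_j) / (j − i). Reading off the sorted break points: {-3, 0, 6}.
Verification: at each break x_0, at least two indices attain the minimum of min_i(a_i + i · x_0).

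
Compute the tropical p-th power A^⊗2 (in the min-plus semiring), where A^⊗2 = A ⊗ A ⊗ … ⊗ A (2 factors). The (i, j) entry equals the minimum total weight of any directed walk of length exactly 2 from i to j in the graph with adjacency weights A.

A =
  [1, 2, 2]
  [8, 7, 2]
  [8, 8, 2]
A^⊗2 =
  [2, 3, 3]
  [9, 10, 4]
  [9, 10, 4]

Each entry (A^⊗2)_ij equals the minimum over all length-2 walks i = v_0 → v_1 → … → v_2 = j of Σ_t A[v_t][v_{t+1}]. For example, for (i, j) = (0, 2) we minimise over 3 possible intermediate vertex sequences; the minimum is 3, attained along the walk 0 → 0 → 2.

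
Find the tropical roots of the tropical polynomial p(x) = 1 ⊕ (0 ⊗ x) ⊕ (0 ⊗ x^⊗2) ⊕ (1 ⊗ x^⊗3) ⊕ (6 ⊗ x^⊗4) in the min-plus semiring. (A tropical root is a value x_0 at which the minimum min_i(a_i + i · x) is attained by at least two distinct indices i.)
Roots: {-5, -1, 0, 1}

Each tropical root is a break point of the lower envelope of the lines y = a_i + i · x (there are 5 lines, with slopes 0, 1, ..., 4). Only the lines that attain the minimum somewhere contribute to roots; other lines are dominated. Here the surviving (envelope) indices are i = 4, i = 3, i = 2, i = 1, i = 0.
Intersections between consecutive envelope lines give the roots: for adjacent envelope indices i < j the intersection is x = (a_i − a_j) / (j − i). Reading off the sorted break points: {-5, -1, 0, 1}.
Verification: at each break x_0, at least two indices attain the minimum of min_i(a_i + i · x_0).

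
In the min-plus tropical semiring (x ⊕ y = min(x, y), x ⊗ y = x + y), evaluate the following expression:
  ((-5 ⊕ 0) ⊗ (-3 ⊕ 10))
((-5 ⊕ 0) ⊗ (-3 ⊕ 10)) = -8

Expand innermost to outermost. Recall ⊕ takes the minimum of its arguments and ⊗ takes their sum. Working out the expression ((-5 ⊕ 0) ⊗ (-3 ⊕ 10)) gives -8.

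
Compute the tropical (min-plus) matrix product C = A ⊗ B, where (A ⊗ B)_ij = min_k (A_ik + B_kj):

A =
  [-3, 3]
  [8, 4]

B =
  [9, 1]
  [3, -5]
A ⊗ B =
  [6, -2]
  [7, -1]

Apply the min-plus product entry-by-entry:
  C[0][0] = min over k of (A[0][0] + B[0][0] = -3 + 9 = 6, A[0][1] + B[1][0] = 3 + 3 = 6) = 6 (attained at k = 0)
  C[0][1] = min over k of (A[0][0] + B[0][1] = -3 + 1 = -2, A[0][1] + B[1][1] = 3 + -5 = -2) = -2 (attained at k = 0)
  C[1][0] = min over k of (A[1][0] + B[0][0] = 8 + 9 = 17, A[1][1] + B[1][0] = 4 + 3 = 7) = 7 (attained at k = 1)
  C[1][1] = min over k of (A[1][0] + B[0][1] = 8 + 1 = 9, A[1][1] + B[1][1] = 4 + -5 = -1) = -1 (attained at k = 1)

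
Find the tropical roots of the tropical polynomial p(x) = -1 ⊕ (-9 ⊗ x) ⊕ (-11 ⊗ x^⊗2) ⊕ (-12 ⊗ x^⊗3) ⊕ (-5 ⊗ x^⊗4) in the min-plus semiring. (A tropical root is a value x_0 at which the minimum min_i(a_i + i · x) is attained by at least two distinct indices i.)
Roots: {-7, 1, 2, 8}

Each tropical root is a break point of the lower envelope of the lines y = a_i + i · x (there are 5 lines, with slopes 0, 1, ..., 4). Only the lines that attain the minimum somewhere contribute to roots; other lines are dominated. Here the surviving (envelope) indices are i = 4, i = 3, i = 2, i = 1, i = 0.
Intersections between consecutive envelope lines give the roots: for adjacent envelope indices i < j the intersection is x = (a_i − a_j) / (j − i). Reading off the sorted break points: {-7, 1, 2, 8}.
Verification: at each break x_0, at least two indices attain the minimum of min_i(a_i + i · x_0).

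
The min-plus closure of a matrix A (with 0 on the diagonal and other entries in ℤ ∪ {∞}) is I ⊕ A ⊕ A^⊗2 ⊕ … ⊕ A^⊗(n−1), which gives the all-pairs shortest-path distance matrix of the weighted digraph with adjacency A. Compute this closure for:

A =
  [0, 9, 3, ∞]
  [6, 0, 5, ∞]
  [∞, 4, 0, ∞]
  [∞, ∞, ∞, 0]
Closure =
  [0, 7, 3, ∞]
  [6, 0, 5, ∞]
  [10, 4, 0, ∞]
  [∞, ∞, ∞, 0]

This is the Floyd-Warshall all-pairs shortest-path computation. For each intermediate vertex k = 0, 1, …, 3, update dist[i][j] ← min(dist[i][j], dist[i][k] + dist[k][j]). The final matrix gives, for each (i, j), the minimum total weight of any directed path from i to j (possibly empty when i = j).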